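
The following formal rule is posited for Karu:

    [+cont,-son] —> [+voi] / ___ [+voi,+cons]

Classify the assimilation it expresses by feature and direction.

regressive voicing assimilation

The target ([+cont,-son], fricatives) acquires [+voi] next to a voiced consonant ([+voi,+cons]) — it takes on the voicing of its neighbour, so the feature that spreads is voicing.
The conditioning segment sits to the right of the focus bar, meaning the trigger follows the segment that changes — regressive assimilation.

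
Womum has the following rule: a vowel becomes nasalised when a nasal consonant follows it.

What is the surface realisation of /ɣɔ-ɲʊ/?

The vowel /ɔ/ is adjacent to the following nasal /ɲ/, so it acquires [+nasal] and surfaces as [ɔ̃].

[ɣɔ̃ɲʊ]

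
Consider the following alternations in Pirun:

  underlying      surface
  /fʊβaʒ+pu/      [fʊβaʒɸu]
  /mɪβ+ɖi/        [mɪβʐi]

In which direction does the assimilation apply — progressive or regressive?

progressive

The segment that alternates is /p/, which surfaces as [ɸ] when adjacent to /ʒ/.
/p/ is a stop while /ʒ/ is a fricative; the output [ɸ] is a fricative, matching the trigger — so the feature that spreads is manner.
Checking the remaining alternation: /ɖ/ → [ʐ] after /β/ (stop → fricative, matching a fricative) — only manner changes, and always toward the preceding segment.
The trigger is the preceding segment, so the direction is progressive (perseverative).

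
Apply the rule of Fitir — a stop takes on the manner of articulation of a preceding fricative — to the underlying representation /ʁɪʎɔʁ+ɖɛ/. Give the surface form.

/ɖ/ is a voiced retroflex stop. The preceding trigger /ʁ/ is a fricative, so /ɖ/ must become a fricative as well.
A voiced retroflex fricative is [ʐ], so the surface segment is [ʐ].

[ʁɪʎɔʁʐɛ]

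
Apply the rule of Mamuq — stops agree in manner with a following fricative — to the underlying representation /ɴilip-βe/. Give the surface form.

[ɴiliɸβe]

/p/ is a voiceless bilabial stop. The following trigger /β/ is a fricative, so /p/ must become a fricative as well.
The voiceless bilabial fricative is [ɸ], so /p/ → [ɸ].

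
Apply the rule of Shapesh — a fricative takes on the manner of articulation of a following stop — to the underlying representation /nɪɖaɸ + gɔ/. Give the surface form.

/ɸ/ is a voiceless bilabial fricative. The following trigger /g/ is a stop, so /ɸ/ must become a stop as well.
The voiceless bilabial stop is [p], so /ɸ/ → [p].

[nɪɖapgɔ]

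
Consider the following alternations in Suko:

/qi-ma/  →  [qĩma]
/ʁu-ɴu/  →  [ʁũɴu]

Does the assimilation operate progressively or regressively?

regressive

The vowel /i/ surfaces as nasalised [ĩ] next to the following nasal /m/ — it has acquired the [+nasal] feature of its neighbour.
The other form shows the same pattern: /u/ → [ũ] before /ɴ/ — each time a vowel is nasalised next to a following nasal.
Because the conditioning nasal is to the right of the vowel that changes, the process is regressive (anticipatory).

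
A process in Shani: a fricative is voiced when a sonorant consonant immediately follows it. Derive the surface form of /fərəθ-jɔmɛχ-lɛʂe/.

The rule targets /θ/ (voiceless dental fricative), which sits before the trigger /j/ (voiced).
Changing only its voicing to voiced gives [ð] — the voiced dental fricative.
The same rule applies at the second boundary: /χ/ → [ʁ] next to /l/.

[fərəðjɔmɛʁlɛʂe]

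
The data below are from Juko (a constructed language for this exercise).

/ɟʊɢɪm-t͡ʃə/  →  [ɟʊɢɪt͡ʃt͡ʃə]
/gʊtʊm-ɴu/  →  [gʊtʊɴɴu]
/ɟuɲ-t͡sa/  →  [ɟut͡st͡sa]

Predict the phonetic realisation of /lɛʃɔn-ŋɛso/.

[lɛʃɔŋŋɛso]

The data show regressive total assimilation (/m/ → [t͡ʃ] before /t͡ʃ/; /m/ → [ɴ] before /ɴ/; /ɲ/ → [t͡s] before /t͡s/): in every case the target segment becomes identical to its following neighbour, copying more than a single feature.
/n/ is the segment targeted by the rule; it sits immediately before /ŋ/, so it assimilates completely and surfaces as [ŋ].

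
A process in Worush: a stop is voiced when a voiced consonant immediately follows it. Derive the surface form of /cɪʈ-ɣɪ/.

/ʈ/ is a voiceless retroflex stop. The following trigger /ɣ/ is voiced, so /ʈ/ must become voiced as well.
The voiced retroflex stop is [ɖ], so /ʈ/ → [ɖ].

[cɪɖɣɪ]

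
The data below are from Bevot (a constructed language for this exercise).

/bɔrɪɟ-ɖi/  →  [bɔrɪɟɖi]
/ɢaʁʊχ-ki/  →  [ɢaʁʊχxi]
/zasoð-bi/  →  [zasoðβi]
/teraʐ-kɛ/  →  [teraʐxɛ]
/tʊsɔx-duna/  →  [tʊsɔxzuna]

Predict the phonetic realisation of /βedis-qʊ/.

The data show progressive manner assimilation: /k/ → [x] after /χ/; /b/ → [β] after /ð/; /k/ → [x] after /ʐ/; /d/ → [z] after /x/. In each pair only manner changes, matching the preceding consonant, while place and voice stay constant.
No alternation appears in [bɔrɪɟɖi]: there the adjacent consonants already agree in manner (/ɖ/ and /ɟ/ are both stops), so this form is consistent with the same rule.
The rule targets /q/ (voiceless uvular stop), which sits after the trigger /s/ (fricative).
The voiceless uvular fricative is [χ], so /q/ → [χ].

[βedisχʊ]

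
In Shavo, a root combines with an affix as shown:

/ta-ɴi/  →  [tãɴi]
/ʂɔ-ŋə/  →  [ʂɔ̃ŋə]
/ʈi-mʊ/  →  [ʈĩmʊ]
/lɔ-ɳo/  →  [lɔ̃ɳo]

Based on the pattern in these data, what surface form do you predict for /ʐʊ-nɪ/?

The data show regressive nasality assimilation (vowel nasalisation): /a/ → [ã] before /ɴ/; /ɔ/ → [ɔ̃] before /ŋ/; /i/ → [ĩ] before /m/; /ɔ/ → [ɔ̃] before /ɳ/ — a vowel is nasalised by an immediately following nasal consonant.
The vowel /ʊ/ is adjacent to the following nasal /n/, so it acquires [+nasal] and surfaces as [ʊ̃].

[ʐʊ̃nɪ]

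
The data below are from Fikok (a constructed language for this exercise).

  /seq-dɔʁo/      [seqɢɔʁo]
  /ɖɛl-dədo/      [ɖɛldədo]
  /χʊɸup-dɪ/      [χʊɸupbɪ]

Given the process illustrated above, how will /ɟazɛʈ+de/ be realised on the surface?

[ɟazɛʈɖe]

The data show progressive place assimilation: /d/ → [ɢ] after /q/; /d/ → [b] after /p/. In each pair only place changes, matching the preceding consonant, while manner and voice stay constant.
No alternation appears in [ɖɛldədo]: there the adjacent consonants already agree in place (/d/ and /l/ are both alveolar), so this form is consistent with the same rule.
/d/ is a voiced alveolar stop. The preceding trigger /ʈ/ is retroflex, so /d/ must become retroflex as well.
A voiced retroflex stop is [ɖ], so the surface segment is [ɖ].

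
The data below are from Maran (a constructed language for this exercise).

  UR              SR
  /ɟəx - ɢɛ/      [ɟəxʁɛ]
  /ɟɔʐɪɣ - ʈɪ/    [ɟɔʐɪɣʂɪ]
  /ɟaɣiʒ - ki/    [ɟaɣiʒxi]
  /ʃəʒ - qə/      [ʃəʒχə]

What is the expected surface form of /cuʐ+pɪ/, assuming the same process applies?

The data show progressive manner assimilation: /ɢ/ → [ʁ] after /x/; /ʈ/ → [ʂ] after /ɣ/; /k/ → [x] after /ʒ/; /q/ → [χ] after /ʒ/. In each pair only manner changes, matching the preceding consonant, while place and voice stay constant.
The rule targets /p/ (voiceless bilabial stop), which sits after the trigger /ʐ/ (fricative).
Changing only its manner to fricative gives [ɸ] — the voiceless bilabial fricative.

[cuʐɸɪ]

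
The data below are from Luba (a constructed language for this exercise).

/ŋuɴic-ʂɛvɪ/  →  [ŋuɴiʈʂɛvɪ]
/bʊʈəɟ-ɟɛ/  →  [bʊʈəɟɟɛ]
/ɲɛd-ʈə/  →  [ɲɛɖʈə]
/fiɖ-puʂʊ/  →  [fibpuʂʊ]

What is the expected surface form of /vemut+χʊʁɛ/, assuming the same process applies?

The data show regressive place assimilation: /c/ → [ʈ] before /ʂ/; /d/ → [ɖ] before /ʈ/; /ɖ/ → [b] before /p/. In each pair only place changes, matching the following consonant, while manner and voice stay constant.
Nothing changes in [bʊʈəɟɟɛ]: there the adjacent consonants already agree in place (/ɟ/ and /ɟ/ are both palatal), so this form is consistent with the same rule.
/t/ is a voiceless alveolar stop. The following trigger /χ/ is uvular, so /t/ must become uvular as well.
The voiceless uvular stop is [q], so /t/ → [q].

[vemuqχʊʁɛ]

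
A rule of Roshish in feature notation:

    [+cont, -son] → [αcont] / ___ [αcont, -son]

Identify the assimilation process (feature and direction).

regressive manner assimilation

The shared variable α links the value of [cont] on the target to that of the neighbouring obstruent. [cont] distinguishes stops from fricatives — a manner-of-articulation feature — so this is manner assimilation.
The conditioning segment sits to the right of the focus bar, meaning the trigger follows the segment that changes — regressive assimilation.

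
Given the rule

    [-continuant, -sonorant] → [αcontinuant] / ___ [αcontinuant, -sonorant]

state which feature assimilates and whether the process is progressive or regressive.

regressive manner assimilation

The shared variable α links the value of [continuant] on the target to that of the neighbouring obstruent. [continuant] distinguishes stops from fricatives — a manner-of-articulation feature — so this is manner assimilation.
The conditioning segment sits to the right of the focus bar, meaning the trigger follows the segment that changes — regressive assimilation.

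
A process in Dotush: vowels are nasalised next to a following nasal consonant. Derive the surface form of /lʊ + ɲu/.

[lʊ̃ɲu]

/ʊ/ sits next to the nasal /ɲ/ and is therefore nasalised to [ʊ̃].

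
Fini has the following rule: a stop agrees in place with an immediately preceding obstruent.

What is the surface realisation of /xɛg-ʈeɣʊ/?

/ʈ/ is a voiceless retroflex stop. The preceding trigger /g/ is velar, so /ʈ/ must become velar as well.
A voiceless velar stop is [k], so the surface segment is [k].

[xɛgkeɣʊ]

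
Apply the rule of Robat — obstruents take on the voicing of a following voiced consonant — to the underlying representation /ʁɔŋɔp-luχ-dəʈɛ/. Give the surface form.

[ʁɔŋɔbluʁdəʈɛ]

The rule targets /p/ (voiceless bilabial stop), which sits before the trigger /l/ (voiced).
Changing only its voicing to voiced gives [b] — the voiced bilabial stop.
At the second juncture, /χ/ likewise becomes [ʁ] adjacent to /d/.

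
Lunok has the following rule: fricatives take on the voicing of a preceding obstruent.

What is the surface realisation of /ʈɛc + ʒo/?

/ʒ/ is a voiced postalveolar fricative. The preceding trigger /c/ is voiceless, so /ʒ/ must become voiceless as well.
The voiceless postalveolar fricative is [ʃ], so /ʒ/ → [ʃ].

[ʈɛcʃo]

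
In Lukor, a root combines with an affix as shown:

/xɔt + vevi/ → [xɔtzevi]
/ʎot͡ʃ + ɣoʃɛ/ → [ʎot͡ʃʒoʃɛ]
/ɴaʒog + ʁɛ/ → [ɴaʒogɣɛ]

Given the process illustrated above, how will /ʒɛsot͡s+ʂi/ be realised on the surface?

The data show progressive place assimilation: /v/ → [z] after /t/; /ɣ/ → [ʒ] after /t͡ʃ/; /ʁ/ → [ɣ] after /g/. In each pair only place changes, matching the preceding consonant, while manner and voice stay constant.
/ʂ/ is a voiceless retroflex fricative. The preceding trigger /t͡s/ is alveolar, so /ʂ/ must become alveolar as well.
A voiceless alveolar fricative is [s], so the surface segment is [s].

[ʒɛsot͡ssi]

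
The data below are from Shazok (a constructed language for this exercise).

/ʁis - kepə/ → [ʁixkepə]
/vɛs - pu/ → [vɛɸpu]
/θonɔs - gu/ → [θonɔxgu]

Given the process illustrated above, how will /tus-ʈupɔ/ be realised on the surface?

[tuʂʈupɔ]

The data show regressive place assimilation: /s/ → [x] before /k/; /s/ → [ɸ] before /p/; /s/ → [x] before /g/. In each pair only place changes, matching the following consonant, while manner and voice stay constant.
/s/ is a voiceless alveolar fricative. The following trigger /ʈ/ is retroflex, so /s/ must become retroflex as well.
The voiceless retroflex fricative is [ʂ], so /s/ → [ʂ].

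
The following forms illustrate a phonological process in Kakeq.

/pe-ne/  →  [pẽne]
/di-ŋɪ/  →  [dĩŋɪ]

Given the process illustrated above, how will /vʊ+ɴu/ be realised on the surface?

[vʊ̃ɴu]

The data show regressive nasality assimilation (vowel nasalisation): /e/ → [ẽ] before /n/; /i/ → [ĩ] before /ŋ/ — a vowel is nasalised by an immediately following nasal consonant.
/ʊ/ sits next to the nasal /ɴ/ and is therefore nasalised to [ʊ̃].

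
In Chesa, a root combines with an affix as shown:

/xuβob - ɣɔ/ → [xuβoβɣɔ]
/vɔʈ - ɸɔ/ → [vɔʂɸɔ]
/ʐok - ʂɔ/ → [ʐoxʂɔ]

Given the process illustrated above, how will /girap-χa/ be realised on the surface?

The data show regressive manner assimilation: /b/ → [β] before /ɣ/; /ʈ/ → [ʂ] before /ɸ/; /k/ → [x] before /ʂ/. In each pair only manner changes, matching the following consonant, while place and voice stay constant.
/p/ is a voiceless bilabial stop. The following trigger /χ/ is a fricative, so /p/ must become a fricative as well.
The voiceless bilabial fricative is [ɸ], so /p/ → [ɸ].

[giraɸχa]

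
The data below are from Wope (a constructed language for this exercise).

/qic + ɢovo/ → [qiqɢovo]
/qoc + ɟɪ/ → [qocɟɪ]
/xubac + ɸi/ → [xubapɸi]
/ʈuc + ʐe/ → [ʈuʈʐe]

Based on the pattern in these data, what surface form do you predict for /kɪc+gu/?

[kɪkgu]

The data show regressive place assimilation: /c/ → [q] before /ɢ/; /c/ → [p] before /ɸ/; /c/ → [ʈ] before /ʐ/. In each pair only place changes, matching the following consonant, while manner and voice stay constant.
Nothing changes in [qocɟɪ]: there the adjacent consonants already agree in place (/c/ and /ɟ/ are both palatal), so this form is consistent with the same rule.
The rule targets /c/ (voiceless palatal stop), which sits before the trigger /g/ (velar).
A voiceless velar stop is [k], so the surface segment is [k].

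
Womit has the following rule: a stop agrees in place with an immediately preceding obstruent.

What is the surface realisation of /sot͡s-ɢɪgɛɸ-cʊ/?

[sot͡sdɪgɛɸpʊ]

The rule targets /ɢ/ (voiced uvular stop), which sits after the trigger /t͡s/ (alveolar).
The voiced alveolar stop is [d], so /ɢ/ → [d].
The same rule applies at the second boundary: /c/ → [p] next to /ɸ/.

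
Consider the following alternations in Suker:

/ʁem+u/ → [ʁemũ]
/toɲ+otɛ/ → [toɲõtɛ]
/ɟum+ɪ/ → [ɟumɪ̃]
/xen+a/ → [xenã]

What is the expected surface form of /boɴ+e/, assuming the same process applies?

The data show progressive nasality assimilation (vowel nasalisation): /u/ → [ũ] after /m/; /o/ → [õ] after /ɲ/; /ɪ/ → [ɪ̃] after /m/; /a/ → [ã] after /n/ — a vowel is nasalised by an immediately preceding nasal consonant.
/e/ sits next to the nasal /ɴ/ and is therefore nasalised to [ẽ].

[boɴẽ]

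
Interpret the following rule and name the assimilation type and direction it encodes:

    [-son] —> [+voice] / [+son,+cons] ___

The structural change is [+voice], and the conditioning segment [+son,+cons] (a sonorant consonant) is itself voiced, so the target comes to share the voicing of its neighbour — voicing assimilation.
The conditioning segment sits to the left of the focus bar, meaning the trigger precedes the segment that changes — progressive assimilation.

progressive voicing assimilation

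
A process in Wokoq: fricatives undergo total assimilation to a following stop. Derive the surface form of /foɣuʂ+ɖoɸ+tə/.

/ʂ/ is the segment targeted by the rule; it sits immediately before /ɖ/, so it assimilates completely and surfaces as [ɖ].
The same rule applies at the second boundary: /ɸ/ → [t] next to /t/.

[foɣuɖɖottə]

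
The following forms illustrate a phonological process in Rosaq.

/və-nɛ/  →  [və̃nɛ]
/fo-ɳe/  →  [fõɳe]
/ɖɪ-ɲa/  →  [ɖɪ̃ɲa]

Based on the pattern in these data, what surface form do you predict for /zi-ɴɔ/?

[zĩɴɔ]

The data show regressive nasality assimilation (vowel nasalisation): /ə/ → [ə̃] before /n/; /o/ → [õ] before /ɳ/; /ɪ/ → [ɪ̃] before /ɲ/ — a vowel is nasalised by an immediately following nasal consonant.
/i/ sits next to the nasal /ɴ/ and is therefore nasalised to [ĩ].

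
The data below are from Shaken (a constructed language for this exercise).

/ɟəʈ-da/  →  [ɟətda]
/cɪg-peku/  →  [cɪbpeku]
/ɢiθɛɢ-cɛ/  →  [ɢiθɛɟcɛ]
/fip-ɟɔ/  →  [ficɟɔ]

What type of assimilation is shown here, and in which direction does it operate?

Comparing underlying and surface forms, /ʈ/ → [t] is the alternation; the neighbouring /d/ is constant.
The change retroflex → alveolar matches the place of the following /d/, identifying this as place assimilation.
Manner and voice are unchanged, so the assimilation is partial, not total.
The other alternating forms pattern the same way: /g/ → [b] before /p/ (velar → bilabial, matching bilabial); /ɢ/ → [ɟ] before /c/ (uvular → palatal, matching palatal); /p/ → [c] before /ɟ/ (bilabial → palatal, matching palatal) — only place changes, and always toward the following segment.
The trigger is the following segment, so the direction is regressive (anticipatory).

regressive place assimilation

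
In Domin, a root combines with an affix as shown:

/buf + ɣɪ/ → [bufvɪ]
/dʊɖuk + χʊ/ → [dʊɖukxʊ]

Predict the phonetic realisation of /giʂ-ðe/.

The data show progressive place assimilation: /ɣ/ → [v] after /f/; /χ/ → [x] after /k/. In each pair only place changes, matching the preceding consonant, while manner and voice stay constant.
The rule targets /ð/ (voiced dental fricative), which sits after the trigger /ʂ/ (retroflex).
The voiced retroflex fricative is [ʐ], so /ð/ → [ʐ].

[giʂʐe]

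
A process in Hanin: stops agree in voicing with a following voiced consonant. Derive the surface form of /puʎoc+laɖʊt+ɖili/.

/c/ is a voiceless palatal stop. The following trigger /l/ is voiced, so /c/ must become voiced as well.
A voiced palatal stop is [ɟ], so the surface segment is [ɟ].
At the second juncture, /t/ likewise becomes [d] adjacent to /ɖ/.

[puʎoɟlaɖʊdɖili]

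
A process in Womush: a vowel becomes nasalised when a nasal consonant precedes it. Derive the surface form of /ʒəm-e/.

The vowel /e/ is adjacent to the preceding nasal /m/, so it acquires [+nasal] and surfaces as [ẽ].

[ʒəmẽ]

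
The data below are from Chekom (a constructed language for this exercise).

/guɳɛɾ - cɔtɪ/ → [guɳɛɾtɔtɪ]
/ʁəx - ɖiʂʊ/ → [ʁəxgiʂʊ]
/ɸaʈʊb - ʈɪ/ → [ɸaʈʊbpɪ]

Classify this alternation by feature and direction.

The segment that alternates is /c/, which surfaces as [t] when adjacent to /ɾ/.
The change palatal → alveolar matches the place of the preceding /ɾ/, identifying this as place assimilation.
Manner and voice are unchanged, so the assimilation is partial, not total.
The same holds elsewhere in the data: /ɖ/ → [g] after /x/ (retroflex → velar, matching velar); /ʈ/ → [p] after /b/ (retroflex → bilabial, matching bilabial) — only place changes, and always toward the preceding segment.
The trigger is the preceding segment, so the direction is progressive (perseverative).

progressive place assimilation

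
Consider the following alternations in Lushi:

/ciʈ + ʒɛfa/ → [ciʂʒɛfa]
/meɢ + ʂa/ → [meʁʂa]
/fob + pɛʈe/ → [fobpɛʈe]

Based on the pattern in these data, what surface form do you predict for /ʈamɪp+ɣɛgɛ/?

The data show regressive manner assimilation: /ʈ/ → [ʂ] before /ʒ/; /ɢ/ → [ʁ] before /ʂ/. In each pair only manner changes, matching the following consonant, while place and voice stay constant.
Nothing changes in [fobpɛʈe]: there the adjacent consonants already agree in manner (/b/ and /p/ are both stops), so this form is consistent with the same rule.
/p/ is a voiceless bilabial stop. The following trigger /ɣ/ is a fricative, so /p/ must become a fricative as well.
A voiceless bilabial fricative is [ɸ], so the surface segment is [ɸ].

[ʈamɪɸɣɛgɛ]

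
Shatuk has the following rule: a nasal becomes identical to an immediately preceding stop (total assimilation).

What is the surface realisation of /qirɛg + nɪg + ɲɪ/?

/n/ is the segment targeted by the rule; it sits immediately after /g/, so it assimilates completely and surfaces as [g].
The same rule applies at the second boundary: /ɲ/ → [g] next to /g/.

[qirɛggɪggɪ]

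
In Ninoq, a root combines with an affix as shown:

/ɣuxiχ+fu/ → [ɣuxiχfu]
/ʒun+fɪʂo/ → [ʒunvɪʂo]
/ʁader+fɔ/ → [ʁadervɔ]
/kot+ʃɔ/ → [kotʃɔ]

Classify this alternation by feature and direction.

progressive voicing assimilation

The segment that alternates is /f/, which surfaces as [v] when adjacent to /n/.
/f/ is voiceless while /n/ is voiced; the output [v] is voiced, matching the trigger — so the feature that spreads is voicing.
Place and manner are unchanged, so the assimilation is partial, not total.
Checking the remaining alternation: /f/ → [v] after /r/ (voiceless → voiced, matching voiced) — only voicing changes, and always toward the preceding segment.
Nothing changes in [ɣuxiχfu], [kotʃɔ]: there the adjacent consonants already agree in voicing (/f/ and /χ/ are both voiceless; /ʃ/ and /t/ are both voiceless), so these forms are consistent with the same rule.
The trigger is the preceding segment, so the direction is progressive (perseverative).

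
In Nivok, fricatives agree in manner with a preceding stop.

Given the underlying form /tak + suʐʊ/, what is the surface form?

[taktuʐʊ]

/s/ is a voiceless alveolar fricative. The preceding trigger /k/ is a stop, so /s/ must become a stop as well.
The voiceless alveolar stop is [t], so /s/ → [t].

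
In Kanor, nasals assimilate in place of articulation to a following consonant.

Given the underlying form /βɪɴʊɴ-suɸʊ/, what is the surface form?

[βɪɴʊnsuɸʊ]

The rule targets /ɴ/ (voiced uvular nasal), which sits before the trigger /s/ (alveolar).
The voiced alveolar nasal is [n], so /ɴ/ → [n].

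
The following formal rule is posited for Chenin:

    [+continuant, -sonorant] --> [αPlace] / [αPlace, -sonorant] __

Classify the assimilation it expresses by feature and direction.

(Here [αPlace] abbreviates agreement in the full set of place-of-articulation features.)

The shared variable α links the value of the place features (abbreviated [Place]) on the target to the same value on the neighbouring segment, so place is the feature that assimilates.
Since the environment is written before the underscore, the trigger precedes the target; the direction is progressive.

progressive place assimilation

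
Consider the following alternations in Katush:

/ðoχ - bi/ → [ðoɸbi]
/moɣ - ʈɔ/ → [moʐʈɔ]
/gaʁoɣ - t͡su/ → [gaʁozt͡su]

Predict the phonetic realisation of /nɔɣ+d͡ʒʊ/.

The data show regressive place assimilation: /χ/ → [ɸ] before /b/; /ɣ/ → [ʐ] before /ʈ/; /ɣ/ → [z] before /t͡s/. In each pair only place changes, matching the following consonant, while manner and voice stay constant.
The rule targets /ɣ/ (voiced velar fricative), which sits before the trigger /d͡ʒ/ (postalveolar).
A voiced postalveolar fricative is [ʒ], so the surface segment is [ʒ].

[nɔʒd͡ʒʊ]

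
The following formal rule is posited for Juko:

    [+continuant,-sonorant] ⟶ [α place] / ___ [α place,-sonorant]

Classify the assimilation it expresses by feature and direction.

The rule copies the place features (abbreviated [place]) from the environment onto the target, so the assimilating feature is place.
The conditioning segment sits to the right of the focus bar, meaning the trigger follows the segment that changes — regressive assimilation.

regressive place assimilation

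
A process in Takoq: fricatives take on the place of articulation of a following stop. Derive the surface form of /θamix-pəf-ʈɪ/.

The rule targets /x/ (voiceless velar fricative), which sits before the trigger /p/ (bilabial).
The voiceless bilabial fricative is [ɸ], so /x/ → [ɸ].
The same rule applies at the second boundary: /f/ → [ʂ] next to /ʈ/.

[θamiɸpəʂʈɪ]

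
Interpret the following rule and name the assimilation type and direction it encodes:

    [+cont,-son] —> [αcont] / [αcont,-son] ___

progressive manner assimilation

The shared variable α links the value of [cont] on the target to that of the neighbouring obstruent. [cont] distinguishes stops from fricatives — a manner-of-articulation feature — so this is manner assimilation.
The conditioning segment sits to the left of the focus bar, meaning the trigger precedes the segment that changes — progressive assimilation.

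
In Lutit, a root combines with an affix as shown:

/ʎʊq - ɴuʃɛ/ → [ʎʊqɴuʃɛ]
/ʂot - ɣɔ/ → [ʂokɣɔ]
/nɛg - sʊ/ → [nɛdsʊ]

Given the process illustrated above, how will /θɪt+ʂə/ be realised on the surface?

The data show regressive place assimilation: /t/ → [k] before /ɣ/; /g/ → [d] before /s/. In each pair only place changes, matching the following consonant, while manner and voice stay constant.
Nothing changes in [ʎʊqɴuʃɛ]: there the adjacent consonants already agree in place (/q/ and /ɴ/ are both uvular), so this form is consistent with the same rule.
The rule targets /t/ (voiceless alveolar stop), which sits before the trigger /ʂ/ (retroflex).
Changing only its place to retroflex gives [ʈ] — the voiceless retroflex stop.

[θɪʈʂə]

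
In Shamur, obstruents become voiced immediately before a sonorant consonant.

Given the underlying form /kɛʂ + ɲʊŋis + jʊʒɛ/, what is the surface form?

/ʂ/ is a voiceless retroflex fricative. The following trigger /ɲ/ is voiced, so /ʂ/ must become voiced as well.
A voiced retroflex fricative is [ʐ], so the surface segment is [ʐ].
At the second juncture, /s/ likewise becomes [z] adjacent to /j/.

[kɛʐɲʊŋizjʊʒɛ]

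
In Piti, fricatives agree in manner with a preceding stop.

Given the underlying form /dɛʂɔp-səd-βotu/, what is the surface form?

/s/ is a voiceless alveolar fricative. The preceding trigger /p/ is a stop, so /s/ must become a stop as well.
Changing only its manner to stop gives [t] — the voiceless alveolar stop.
At the second juncture, /β/ likewise becomes [b] adjacent to /d/.

[dɛʂɔptədbotu]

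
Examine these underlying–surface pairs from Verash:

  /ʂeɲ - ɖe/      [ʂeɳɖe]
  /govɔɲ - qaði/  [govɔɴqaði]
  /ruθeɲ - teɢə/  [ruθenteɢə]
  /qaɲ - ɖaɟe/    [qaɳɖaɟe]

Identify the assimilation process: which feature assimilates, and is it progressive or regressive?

regressive place assimilation

Underlying /ɲ/ is realised as [ɳ] next to /ɖ/; /ɖ/ itself does not change.
The change palatal → retroflex matches the place of the following /ɖ/, identifying this as place assimilation.
Manner and voice are unchanged, so the assimilation is partial, not total.
Checking the remaining alternations: /ɲ/ → [ɴ] before /q/ (palatal → uvular, matching uvular); /ɲ/ → [n] before /t/ (palatal → alveolar, matching alveolar) — only place changes, and always toward the following segment.
Since the segment that changes precedes the conditioning segment, the assimilation is regressive.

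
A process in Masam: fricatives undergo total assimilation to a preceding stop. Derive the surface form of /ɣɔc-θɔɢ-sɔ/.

/θ/ is the segment targeted by the rule; it sits immediately after /c/, so it assimilates completely and surfaces as [c].
The same rule applies at the second boundary: /s/ → [ɢ] next to /ɢ/.

[ɣɔccɔɢɢɔ]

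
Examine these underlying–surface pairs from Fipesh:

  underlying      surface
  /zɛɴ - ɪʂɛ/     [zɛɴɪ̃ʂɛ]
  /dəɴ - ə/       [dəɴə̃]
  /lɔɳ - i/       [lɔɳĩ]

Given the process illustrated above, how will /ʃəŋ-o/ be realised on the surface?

The data show progressive nasality assimilation (vowel nasalisation): /ɪ/ → [ɪ̃] after /ɴ/; /ə/ → [ə̃] after /ɴ/; /i/ → [ĩ] after /ɳ/ — a vowel is nasalised by an immediately preceding nasal consonant.
The vowel /o/ is adjacent to the preceding nasal /ŋ/, so it acquires [+nasal] and surfaces as [õ].

[ʃəŋõ]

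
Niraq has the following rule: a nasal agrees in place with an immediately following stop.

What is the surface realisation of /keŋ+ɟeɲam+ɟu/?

[keɲɟeɲaɲɟu]

The rule targets /ŋ/ (voiced velar nasal), which sits before the trigger /ɟ/ (palatal).
Changing only its place to palatal gives [ɲ] — the voiced palatal nasal.
At the second juncture, /m/ likewise becomes [ɲ] adjacent to /ɟ/.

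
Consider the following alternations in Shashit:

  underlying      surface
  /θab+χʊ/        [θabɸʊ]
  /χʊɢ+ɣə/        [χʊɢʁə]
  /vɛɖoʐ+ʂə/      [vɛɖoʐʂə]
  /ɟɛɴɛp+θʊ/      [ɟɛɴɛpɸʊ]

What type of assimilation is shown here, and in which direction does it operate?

Comparing underlying and surface forms, /χ/ → [ɸ] is the alternation; the neighbouring /b/ is constant.
The change uvular → bilabial matches the place of the preceding /b/, identifying this as place assimilation.
Manner and voice are unchanged, so the assimilation is partial, not total.
The same holds elsewhere in the data: /ɣ/ → [ʁ] after /ɢ/ (velar → uvular, matching uvular); /θ/ → [ɸ] after /p/ (dental → bilabial, matching bilabial) — only place changes, and always toward the preceding segment.
No alternation appears in [vɛɖoʐʂə]: there the adjacent consonants already agree in place (/ʂ/ and /ʐ/ are both retroflex), so this form is consistent with the same rule.
Since the segment that changes follows the conditioning segment, the assimilation is progressive.

progressive place assimilation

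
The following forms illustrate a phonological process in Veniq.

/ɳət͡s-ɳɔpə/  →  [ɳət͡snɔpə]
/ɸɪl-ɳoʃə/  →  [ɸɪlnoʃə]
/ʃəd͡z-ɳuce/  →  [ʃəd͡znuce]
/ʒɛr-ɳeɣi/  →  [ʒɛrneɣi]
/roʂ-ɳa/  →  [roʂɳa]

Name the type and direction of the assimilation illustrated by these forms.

progressive place assimilation

Underlying /ɳ/ is realised as [n] next to /t͡s/; /t͡s/ itself does not change.
The change retroflex → alveolar matches the place of the preceding /t͡s/, identifying this as place assimilation.
Manner and voice are unchanged, so the assimilation is partial, not total.
The other alternating forms pattern the same way: /ɳ/ → [n] after /l/ (retroflex → alveolar, matching alveolar); /ɳ/ → [n] after /d͡z/ (retroflex → alveolar, matching alveolar); /ɳ/ → [n] after /r/ (retroflex → alveolar, matching alveolar) — only place changes, and always toward the preceding segment.
No alternation appears in [roʂɳa]: there the adjacent consonants already agree in place (/ɳ/ and /ʂ/ are both retroflex), so this form is consistent with the same rule.
The trigger is the preceding segment, so the direction is progressive (perseverative).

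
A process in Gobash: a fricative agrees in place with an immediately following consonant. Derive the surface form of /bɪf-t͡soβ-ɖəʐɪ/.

[bɪst͡soʐɖəʐɪ]

/f/ is a voiceless labiodental fricative. The following trigger /t͡s/ is alveolar, so /f/ must become alveolar as well.
The voiceless alveolar fricative is [s], so /f/ → [s].
At the second juncture, /β/ likewise becomes [ʐ] adjacent to /ɖ/.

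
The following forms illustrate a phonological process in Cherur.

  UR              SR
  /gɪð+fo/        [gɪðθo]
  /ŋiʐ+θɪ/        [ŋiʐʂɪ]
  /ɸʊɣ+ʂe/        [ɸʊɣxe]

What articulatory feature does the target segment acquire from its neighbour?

place

Comparing underlying and surface forms, /f/ → [θ] is the alternation; the neighbouring /ð/ is constant.
The change labiodental → dental matches the place of the preceding /ð/, identifying this as place assimilation.
The other alternating forms pattern the same way: /θ/ → [ʂ] after /ʐ/ (dental → retroflex, matching retroflex); /ʂ/ → [x] after /ɣ/ (retroflex → velar, matching velar) — only place changes, and always toward the preceding segment.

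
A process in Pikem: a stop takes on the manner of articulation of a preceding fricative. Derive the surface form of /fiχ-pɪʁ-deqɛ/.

[fiχɸɪʁzeqɛ]

/p/ is a voiceless bilabial stop. The preceding trigger /χ/ is a fricative, so /p/ must become a fricative as well.
Changing only its manner to fricative gives [ɸ] — the voiceless bilabial fricative.
At the second juncture, /d/ likewise becomes [z] adjacent to /ʁ/.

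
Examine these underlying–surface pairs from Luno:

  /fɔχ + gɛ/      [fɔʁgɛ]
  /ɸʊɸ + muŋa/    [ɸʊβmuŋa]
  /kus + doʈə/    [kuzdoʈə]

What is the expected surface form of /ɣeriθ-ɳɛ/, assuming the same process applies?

[ɣeriðɳɛ]

The data show regressive voicing assimilation: /χ/ → [ʁ] before /g/; /ɸ/ → [β] before /m/; /s/ → [z] before /d/. In each pair only voicing changes, matching the following consonant, while place and manner stay constant.
/θ/ is a voiceless dental fricative. The following trigger /ɳ/ is voiced, so /θ/ must become voiced as well.
The voiced dental fricative is [ð], so /θ/ → [ð].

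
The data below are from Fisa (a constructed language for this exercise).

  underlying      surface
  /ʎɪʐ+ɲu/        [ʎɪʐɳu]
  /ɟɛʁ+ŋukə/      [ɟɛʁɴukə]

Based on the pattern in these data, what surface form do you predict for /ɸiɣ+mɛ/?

The data show progressive place assimilation: /ɲ/ → [ɳ] after /ʐ/; /ŋ/ → [ɴ] after /ʁ/. In each pair only place changes, matching the preceding consonant, while manner and voice stay constant.
The rule targets /m/ (voiced bilabial nasal), which sits after the trigger /ɣ/ (velar).
A voiced velar nasal is [ŋ], so the surface segment is [ŋ].

[ɸiɣŋɛ]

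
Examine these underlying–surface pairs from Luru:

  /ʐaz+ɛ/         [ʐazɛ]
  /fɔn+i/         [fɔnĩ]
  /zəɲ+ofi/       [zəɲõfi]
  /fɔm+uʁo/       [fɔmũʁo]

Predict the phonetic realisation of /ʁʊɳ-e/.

The data show progressive nasality assimilation (vowel nasalisation): /i/ → [ĩ] after /n/; /o/ → [õ] after /ɲ/; /u/ → [ũ] after /m/ — a vowel is nasalised by an immediately preceding nasal consonant.
No change occurs in [ʐazɛ] because the vowel at the boundary is adjacent to an oral consonant, not a nasal (/ɛ/ next to /z/).
The vowel /e/ is adjacent to the preceding nasal /ɳ/, so it acquires [+nasal] and surfaces as [ẽ].

[ʁʊɳẽ]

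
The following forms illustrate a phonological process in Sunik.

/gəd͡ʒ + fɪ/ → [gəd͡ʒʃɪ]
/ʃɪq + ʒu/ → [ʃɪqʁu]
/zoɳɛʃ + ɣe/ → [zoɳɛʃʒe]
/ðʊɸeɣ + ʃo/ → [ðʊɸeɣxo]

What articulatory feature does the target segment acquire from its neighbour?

place

The segment that alternates is /f/, which surfaces as [ʃ] when adjacent to /d͡ʒ/.
/f/ is labiodental while /d͡ʒ/ is postalveolar; the output [ʃ] is postalveolar, matching the trigger — so the feature that spreads is place.
The same holds elsewhere in the data: /ʒ/ → [ʁ] after /q/ (postalveolar → uvular, matching uvular); /ɣ/ → [ʒ] after /ʃ/ (velar → postalveolar, matching postalveolar); /ʃ/ → [x] after /ɣ/ (postalveolar → velar, matching velar) — only place changes, and always toward the preceding segment.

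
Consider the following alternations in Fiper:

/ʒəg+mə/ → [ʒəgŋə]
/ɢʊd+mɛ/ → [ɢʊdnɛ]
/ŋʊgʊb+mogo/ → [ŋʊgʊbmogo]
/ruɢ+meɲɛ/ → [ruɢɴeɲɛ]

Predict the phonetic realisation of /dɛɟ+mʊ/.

[dɛɟɲʊ]

The data show progressive place assimilation: /m/ → [ŋ] after /g/; /m/ → [n] after /d/; /m/ → [ɴ] after /ɢ/. In each pair only place changes, matching the preceding consonant, while manner and voice stay constant.
Nothing changes in [ŋʊgʊbmogo]: there the adjacent consonants already agree in place (/m/ and /b/ are both bilabial), so this form is consistent with the same rule.
The rule targets /m/ (voiced bilabial nasal), which sits after the trigger /ɟ/ (palatal).
The voiced palatal nasal is [ɲ], so /m/ → [ɲ].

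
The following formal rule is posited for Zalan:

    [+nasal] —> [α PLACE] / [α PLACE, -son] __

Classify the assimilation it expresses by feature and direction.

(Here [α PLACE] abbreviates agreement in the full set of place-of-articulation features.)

progressive place assimilation

The shared variable α links the value of the place features (abbreviated [PLACE]) on the target to the same value on the neighbouring segment, so place is the feature that assimilates.
The conditioning segment sits to the left of the focus bar, meaning the trigger precedes the segment that changes — progressive assimilation.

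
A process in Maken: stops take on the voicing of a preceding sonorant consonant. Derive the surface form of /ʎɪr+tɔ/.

[ʎɪrdɔ]

The rule targets /t/ (voiceless alveolar stop), which sits after the trigger /r/ (voiced).
Changing only its voicing to voiced gives [d] — the voiced alveolar stop.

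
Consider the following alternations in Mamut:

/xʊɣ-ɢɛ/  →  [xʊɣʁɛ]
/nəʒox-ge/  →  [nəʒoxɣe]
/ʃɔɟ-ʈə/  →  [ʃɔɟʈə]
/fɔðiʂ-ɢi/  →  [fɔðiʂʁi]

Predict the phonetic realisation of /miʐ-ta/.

The data show progressive manner assimilation: /ɢ/ → [ʁ] after /ɣ/; /g/ → [ɣ] after /x/; /ɢ/ → [ʁ] after /ʂ/. In each pair only manner changes, matching the preceding consonant, while place and voice stay constant.
Nothing changes in [ʃɔɟʈə]: there the adjacent consonants already agree in manner (/ʈ/ and /ɟ/ are both stops), so this form is consistent with the same rule.
The rule targets /t/ (voiceless alveolar stop), which sits after the trigger /ʐ/ (fricative).
Changing only its manner to fricative gives [s] — the voiceless alveolar fricative.

[miʐsa]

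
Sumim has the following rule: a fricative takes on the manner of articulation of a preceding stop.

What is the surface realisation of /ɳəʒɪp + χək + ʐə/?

/χ/ is a voiceless uvular fricative. The preceding trigger /p/ is a stop, so /χ/ must become a stop as well.
Changing only its manner to stop gives [q] — the voiceless uvular stop.
At the second juncture, /ʐ/ likewise becomes [ɖ] adjacent to /k/.

[ɳəʒɪpqəkɖə]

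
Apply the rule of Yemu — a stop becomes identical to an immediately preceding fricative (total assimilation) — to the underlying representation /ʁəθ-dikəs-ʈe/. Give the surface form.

[ʁəθθikəsse]

/d/ is the segment targeted by the rule; it sits immediately after /θ/, so it assimilates completely and surfaces as [θ].
At the second juncture, /ʈ/ likewise becomes [s] adjacent to /s/.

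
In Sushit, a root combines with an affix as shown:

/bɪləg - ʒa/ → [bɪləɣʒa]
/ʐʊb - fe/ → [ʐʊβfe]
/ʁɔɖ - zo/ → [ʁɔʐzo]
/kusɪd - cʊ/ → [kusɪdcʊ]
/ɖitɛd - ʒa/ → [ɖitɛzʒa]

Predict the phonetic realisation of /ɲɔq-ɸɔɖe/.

[ɲɔχɸɔɖe]

The data show regressive manner assimilation: /g/ → [ɣ] before /ʒ/; /b/ → [β] before /f/; /ɖ/ → [ʐ] before /z/; /d/ → [z] before /ʒ/. In each pair only manner changes, matching the following consonant, while place and voice stay constant.
Nothing changes in [kusɪdcʊ]: there the adjacent consonants already agree in manner (/d/ and /c/ are both stops), so this form is consistent with the same rule.
The rule targets /q/ (voiceless uvular stop), which sits before the trigger /ɸ/ (fricative).
A voiceless uvular fricative is [χ], so the surface segment is [χ].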